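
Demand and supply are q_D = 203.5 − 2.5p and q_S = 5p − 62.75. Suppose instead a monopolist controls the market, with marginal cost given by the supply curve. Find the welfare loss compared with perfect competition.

632.043

In inverse form: demand p = 81.4 − 0.4q, supply p = 12.55 + 0.2q.
Competitive equilibrium: 81.4 − 0.4q = 12.55 + 0.2q → q* = 114.75, p* = 35.5.
Marginal revenue: MR = 81.4 − 0.8q. Set MR = MC: 81.4 − 0.8q = 12.55 + 0.2q → q_m = 68.85.
Price p_m = 81.4 − 0.4·68.85 = 53.86; MC(q_m) = 12.55 + 0.2·68.85 = 26.32.
Competitive q* = 114.75, so Δq = 45.9; wedge = 53.86 − 26.32 = 27.54.
The triangle = ½ × 45.9 × 27.54 = 632.043.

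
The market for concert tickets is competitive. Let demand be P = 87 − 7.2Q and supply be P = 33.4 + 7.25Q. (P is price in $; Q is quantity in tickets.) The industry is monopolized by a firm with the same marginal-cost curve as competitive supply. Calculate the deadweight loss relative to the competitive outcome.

$10.99

Competitive equilibrium: 87 − 7.2Q = 33.4 + 7.25Q → Q* = 3.7093, P* = 60.2927.
Marginal revenue: MR = 87 − 14.4Q. Set MR = MC: 87 − 14.4Q = 33.4 + 7.25Q → Q_m = 2.4758.
Price P_m = 87 − 7.2·2.4758 = 69.1742; MC(Q_m) = 33.4 + 7.25·2.4758 = 51.3496.
Competitive Q* = 3.7093, so ΔQ = 1.2335; wedge = 69.1742 − 51.3496 = 17.8246.
DWL = ½ × 1.2335 × 17.8246 = $10.99.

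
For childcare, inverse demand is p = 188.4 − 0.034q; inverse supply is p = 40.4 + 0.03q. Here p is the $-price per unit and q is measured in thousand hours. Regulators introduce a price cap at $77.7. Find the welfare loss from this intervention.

Competitive equilibrium: 188.4 − 0.034q = 40.4 + 0.03q → q* = 2312.5, p* = 109.775.
At the ceiling p = 77.7, quantity supplied = (77.7 − 40.4)/0.03 = 1243.33333.
Willingness to pay at q' = 1243.33333: 188.4 − 0.034·1243.33333 = 146.12667.
Δq = 2312.5 − 1243.33333 = 1069.16667; wedge = 146.12667 − 77.7 = 68.42667.
DWL = ½ × 1069.16667 × 68.42667 = $36579.76 thousand.

$36579.76 thousand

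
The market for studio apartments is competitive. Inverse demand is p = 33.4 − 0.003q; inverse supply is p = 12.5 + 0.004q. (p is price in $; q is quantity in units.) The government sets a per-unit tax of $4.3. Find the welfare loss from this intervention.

$1320.71

Competitive equilibrium: 33.4 − 0.003q = 12.5 + 0.004q → q* = 2985.7143, p* = 24.4429.
With the tax, the buyer price exceeds the seller price by 4.3: (33.4 − 0.003q) − (12.5 + 0.004q) = 4.3 → q' = 2371.4286.
Δq = 2985.7143 − 2371.4286 = 614.2857; the wedge equals the tax, 4.3.
Welfare loss = ½ × 614.2857 × 4.3 = $1320.71.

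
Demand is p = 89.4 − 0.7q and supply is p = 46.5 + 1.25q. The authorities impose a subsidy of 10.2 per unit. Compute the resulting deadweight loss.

26.68

Competitive equilibrium: 89.4 − 0.7q = 46.5 + 1.25q → q* = 22, p* = 74.
The subsidy lowers effective supply by 10.2: p = 36.3 + 1.25q.
New quantity: 89.4 − 0.7q = 36.3 + 1.25q → q' = 27.2308.
Overproduction Δq = 27.2308 − 22 = 5.2308; wedge = subsidy = 10.2.
Deadweight loss = ½ × 5.2308 × 10.2 = 26.68.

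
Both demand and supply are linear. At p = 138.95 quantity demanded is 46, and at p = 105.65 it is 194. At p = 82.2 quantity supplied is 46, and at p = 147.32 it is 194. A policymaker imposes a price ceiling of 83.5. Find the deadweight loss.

2256.71

Demand slope = (105.65 − 138.95)/(194 − 46) = −0.225, so p = 149.3 − 0.225q.
Supply slope = (147.32 − 82.2)/(194 − 46) = 0.44, so p = 61.96 + 0.44q.
Competitive equilibrium: 149.3 − 0.225q = 61.96 + 0.44q → q* = 131.3383, p* = 119.7489.
At the ceiling p = 83.5, quantity supplied = (83.5 − 61.96)/0.44 = 48.9545.
Willingness to pay at q' = 48.9545: 149.3 − 0.225·48.9545 = 138.2852.
Δq = 131.3383 − 48.9545 = 82.3838; wedge = 138.2852 − 83.5 = 54.7852.
Deadweight loss = ½ × 82.3838 × 54.7852 = 2256.71.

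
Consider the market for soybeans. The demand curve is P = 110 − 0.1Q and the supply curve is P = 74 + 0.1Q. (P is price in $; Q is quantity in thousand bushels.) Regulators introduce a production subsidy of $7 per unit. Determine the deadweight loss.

Competitive equilibrium: 110 − 0.1Q = 74 + 0.1Q → Q* = 180, P* = 92.
The subsidy lowers effective supply by 7: P = 67 + 0.1Q.
New quantity: 110 − 0.1Q = 67 + 0.1Q → Q' = 215.
Overproduction ΔQ = 215 − 180 = 35; wedge = subsidy = 7.
The triangle = ½ × 35 × 7 = $122.50 thousand.

$122.50 thousand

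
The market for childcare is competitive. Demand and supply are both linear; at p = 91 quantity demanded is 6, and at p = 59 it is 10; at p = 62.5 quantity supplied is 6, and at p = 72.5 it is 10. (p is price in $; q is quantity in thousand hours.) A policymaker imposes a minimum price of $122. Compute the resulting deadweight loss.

Demand slope = (59 − 91)/(10 − 6) = −8, so p = 139 − 8q.
Supply slope = (72.5 − 62.5)/(10 − 6) = 2.5, so p = 47.5 + 2.5q.
Competitive equilibrium: 139 − 8q = 47.5 + 2.5q → q* = 8.7143, p* = 69.2857.
At the floor p = 122, quantity demanded = (139 − 122)/8 = 2.125.
Sellers' marginal cost at q' = 2.125: 47.5 + 2.5·2.125 = 52.8125.
Δq = 8.7143 − 2.125 = 6.5893; wedge = 122 − 52.8125 = 69.1875.
DWL = ½ × 6.5893 × 69.1875 = $227.95 thousand.

$227.95 thousand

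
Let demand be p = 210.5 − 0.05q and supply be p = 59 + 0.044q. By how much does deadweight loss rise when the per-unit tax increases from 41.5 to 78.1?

23283.83

Competitive equilibrium: 210.5 − 0.05q = 59 + 0.044q → q* = 1611.7021, p* = 129.9149.
For a per-unit tax t: Δq = t/0.094, so DWL = ½·t·(t/0.094) = t²/0.188.
At t = 41.5: DWL = 9160.904. At t = 78.1: DWL = 32444.734.
Increase = 32444.734 − 9160.904 = 23283.83.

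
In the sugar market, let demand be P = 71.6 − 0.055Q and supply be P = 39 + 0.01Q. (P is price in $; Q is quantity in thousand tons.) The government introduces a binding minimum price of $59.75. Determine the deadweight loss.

Competitive equilibrium: 71.6 − 0.055Q = 39 + 0.01Q → Q* = 501.53846, P* = 44.01538.
At the floor P = 59.75, quantity demanded = (71.6 − 59.75)/0.055 = 215.45455.
Sellers' marginal cost at Q' = 215.45455: 39 + 0.01·215.45455 = 41.15455.
ΔQ = 501.53846 − 215.45455 = 286.08391; wedge = 59.75 − 41.15455 = 18.59545.
Welfare loss = ½ × 286.08391 × 18.59545 = $2659.93 thousand.

$2659.93 thousand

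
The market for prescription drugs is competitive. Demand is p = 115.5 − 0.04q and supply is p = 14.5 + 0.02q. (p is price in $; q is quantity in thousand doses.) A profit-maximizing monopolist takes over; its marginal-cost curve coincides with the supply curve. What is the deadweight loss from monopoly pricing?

$13601.33 thousand

Competitive equilibrium: 115.5 − 0.04q = 14.5 + 0.02q → q* = 1683.3333, p* = 48.1667.
Marginal revenue: MR = 115.5 − 0.08q. Set MR = MC: 115.5 − 0.08q = 14.5 + 0.02q → q_m = 1010.
Price p_m = 115.5 − 0.04·1010 = 75.1; MC(q_m) = 14.5 + 0.02·1010 = 34.7.
Competitive q* = 1683.3333, so Δq = 673.3333; wedge = 75.1 − 34.7 = 40.4.
DWL = ½ × 673.3333 × 40.4 = $13601.33 thousand.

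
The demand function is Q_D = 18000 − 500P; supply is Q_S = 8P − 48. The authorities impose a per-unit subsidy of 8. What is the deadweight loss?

In inverse form: demand P = 36 − 0.002Q, supply P = 6 + 0.125Q.
Competitive equilibrium: 36 − 0.002Q = 6 + 0.125Q → Q* = 236.2205, P* = 35.5276.
The subsidy lowers effective supply by 8: P = 0.125Q − 2.
New quantity: 36 − 0.002Q = 0.125Q − 2 → Q' = 299.2126.
Overproduction ΔQ = 299.2126 − 236.2205 = 62.9921; wedge = subsidy = 8.
Deadweight loss = ½ × 62.9921 × 8 = 251.97.

251.97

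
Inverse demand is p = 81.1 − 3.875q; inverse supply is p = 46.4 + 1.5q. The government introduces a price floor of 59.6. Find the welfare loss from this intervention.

Competitive equilibrium: 81.1 − 3.875q = 46.4 + 1.5q → q* = 6.4558, p* = 56.0837.
At the floor p = 59.6, quantity demanded = (81.1 − 59.6)/3.875 = 5.5484.
Sellers' marginal cost at q' = 5.5484: 46.4 + 1.5·5.5484 = 54.7226.
Δq = 6.4558 − 5.5484 = 0.9074; wedge = 59.6 − 54.7226 = 4.8774.
Welfare loss = ½ × 0.9074 × 4.8774 = 2.21.

2.21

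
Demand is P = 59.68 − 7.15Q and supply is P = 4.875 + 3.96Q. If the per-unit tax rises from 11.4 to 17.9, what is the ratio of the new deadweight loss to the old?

Competitive equilibrium: 59.68 − 7.15Q = 4.875 + 3.96Q → Q* = 4.9329, P* = 24.4095.
For a per-unit tax t: ΔQ = t/11.11, so DWL = ½·t·(t/11.11) = t²/22.22.
At t = 11.4: DWL = 5.849. At t = 17.9: DWL = 14.420.
Ratio = (17.9/11.4)² = 2.465.

2.465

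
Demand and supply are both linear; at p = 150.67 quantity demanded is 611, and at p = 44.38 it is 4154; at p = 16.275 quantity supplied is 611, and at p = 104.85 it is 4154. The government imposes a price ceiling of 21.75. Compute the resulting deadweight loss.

136086.57

Demand slope = (44.38 − 150.67)/(4154 − 611) = −0.03, so p = 169 − 0.03q.
Supply slope = (104.85 − 16.275)/(4154 − 611) = 0.025, so p = 1 + 0.025q.
Competitive equilibrium: 169 − 0.03q = 1 + 0.025q → q* = 3054.5455, p* = 77.3636.
At the ceiling p = 21.75, quantity supplied = (21.75 − 1)/0.025 = 830.
Willingness to pay at q' = 830: 169 − 0.03·830 = 144.1.
Δq = 3054.5455 − 830 = 2224.5455; wedge = 144.1 − 21.75 = 122.35.
DWL = ½ × 2224.5455 × 122.35 = 136086.57.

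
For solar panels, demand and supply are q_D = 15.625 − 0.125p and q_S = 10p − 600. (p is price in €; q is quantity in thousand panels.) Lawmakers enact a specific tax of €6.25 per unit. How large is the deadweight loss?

In inverse form: demand p = 125 − 8q, supply p = 60 + 0.1q.
Competitive equilibrium: 125 − 8q = 60 + 0.1q → q* = 8.0247, p* = 60.8025.
With the tax, the buyer price exceeds the seller price by 6.25: (125 − 8q) − (60 + 0.1q) = 6.25 → q' = 7.2531.
Δq = 8.0247 − 7.2531 = 0.7716; the wedge equals the tax, 6.25.
The triangle = ½ × 0.7716 × 6.25 = €2.41 thousand.

€2.41 thousand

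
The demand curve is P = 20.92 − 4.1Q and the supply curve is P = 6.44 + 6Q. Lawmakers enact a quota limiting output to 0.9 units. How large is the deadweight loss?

Competitive equilibrium: 20.92 − 4.1Q = 6.44 + 6Q → Q* = 1.4337, P* = 15.042.
At Q = 0.9: demand price = 20.92 − 4.1·0.9 = 17.23; supply price = 6.44 + 6·0.9 = 11.84.
ΔQ = 1.4337 − 0.9 = 0.5337; wedge = 17.23 − 11.84 = 5.39.
Deadweight loss = ½ × 0.5337 × 5.39 = 1.44.

1.44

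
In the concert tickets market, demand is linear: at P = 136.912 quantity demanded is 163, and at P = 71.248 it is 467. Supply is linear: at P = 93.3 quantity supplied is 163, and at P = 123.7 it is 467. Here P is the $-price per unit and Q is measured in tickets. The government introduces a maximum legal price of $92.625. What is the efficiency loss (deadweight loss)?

Demand slope = (71.248 − 136.912)/(467 − 163) = −0.216, so P = 172.12 − 0.216Q.
Supply slope = (123.7 − 93.3)/(467 − 163) = 0.1, so P = 77 + 0.1Q.
Competitive equilibrium: 172.12 − 0.216Q = 77 + 0.1Q → Q* = 301.0127, P* = 107.1013.
At the ceiling P = 92.625, quantity supplied = (92.625 − 77)/0.1 = 156.25.
Willingness to pay at Q' = 156.25: 172.12 − 0.216·156.25 = 138.37.
ΔQ = 301.0127 − 156.25 = 144.7627; wedge = 138.37 − 92.625 = 45.745.
Deadweight loss = ½ × 144.7627 × 45.745 = $3311.08.

$3311.08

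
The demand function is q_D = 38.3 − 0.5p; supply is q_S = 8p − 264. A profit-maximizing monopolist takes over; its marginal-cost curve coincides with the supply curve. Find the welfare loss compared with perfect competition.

105.15

In inverse form: demand p = 76.6 − 2q, supply p = 33 + 0.125q.
Competitive equilibrium: 76.6 − 2q = 33 + 0.125q → q* = 20.5176, p* = 35.5647.
Marginal revenue: MR = 76.6 − 4q. Set MR = MC: 76.6 − 4q = 33 + 0.125q → q_m = 10.5697.
Price p_m = 76.6 − 2·10.5697 = 55.4606; MC(q_m) = 33 + 0.125·10.5697 = 34.3212.
Competitive q* = 20.5176, so Δq = 9.9479; wedge = 55.4606 − 34.3212 = 21.1394.
DWL = ½ × 9.9479 × 21.1394 = 105.15.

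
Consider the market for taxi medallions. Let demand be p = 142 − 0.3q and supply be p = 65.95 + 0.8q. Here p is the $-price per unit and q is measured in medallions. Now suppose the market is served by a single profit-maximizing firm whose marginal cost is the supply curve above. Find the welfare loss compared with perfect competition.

$120.72

Competitive equilibrium: 142 − 0.3q = 65.95 + 0.8q → q* = 69.1364, p* = 121.2591.
Marginal revenue: MR = 142 − 0.6q. Set MR = MC: 142 − 0.6q = 65.95 + 0.8q → q_m = 54.3214.
Price p_m = 142 − 0.3·54.3214 = 125.7036; MC(q_m) = 65.95 + 0.8·54.3214 = 109.4071.
Competitive q* = 69.1364, so Δq = 14.815; wedge = 125.7036 − 109.4071 = 16.2965.
Deadweight loss = ½ × 14.815 × 16.2965 = $120.72.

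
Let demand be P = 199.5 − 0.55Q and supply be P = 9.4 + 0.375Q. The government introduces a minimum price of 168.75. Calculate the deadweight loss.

10351.44

Competitive equilibrium: 199.5 − 0.55Q = 9.4 + 0.375Q → Q* = 205.5135, P* = 86.4676.
At the floor P = 168.75, quantity demanded = (199.5 − 168.75)/0.55 = 55.9091.
Sellers' marginal cost at Q' = 55.9091: 9.4 + 0.375·55.9091 = 30.3659.
ΔQ = 205.5135 − 55.9091 = 149.6044; wedge = 168.75 − 30.3659 = 138.3841.
Deadweight loss = ½ × 149.6044 × 138.3841 = 10351.44.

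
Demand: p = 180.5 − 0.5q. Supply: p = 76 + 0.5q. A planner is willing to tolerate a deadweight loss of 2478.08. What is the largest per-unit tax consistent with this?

70.4

Competitive equilibrium: 180.5 − 0.5q = 76 + 0.5q → q* = 104.5, p* = 128.25.
A tax t gives Δq = t/1 and wedge t, so DWL = t²/2.
t²/2 = 2478.08 → t² = 4956.16 → t = 70.4.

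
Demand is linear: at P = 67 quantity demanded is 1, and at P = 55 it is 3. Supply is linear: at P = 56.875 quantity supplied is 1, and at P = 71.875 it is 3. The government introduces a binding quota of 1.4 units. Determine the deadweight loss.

0.83

Demand slope = (55 − 67)/(3 − 1) = −6, so P = 73 − 6Q.
Supply slope = (71.875 − 56.875)/(3 − 1) = 7.5, so P = 49.375 + 7.5Q.
Competitive equilibrium: 73 − 6Q = 49.375 + 7.5Q → Q* = 1.75, P* = 62.5.
At Q = 1.4: demand price = 73 − 6·1.4 = 64.6; supply price = 49.375 + 7.5·1.4 = 59.875.
ΔQ = 1.75 − 1.4 = 0.35; wedge = 64.6 − 59.875 = 4.725.
Welfare loss = ½ × 0.35 × 4.725 = 0.83.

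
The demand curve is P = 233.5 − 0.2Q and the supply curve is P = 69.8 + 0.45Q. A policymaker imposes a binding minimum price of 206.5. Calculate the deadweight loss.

4437.23

Competitive equilibrium: 233.5 − 0.2Q = 69.8 + 0.45Q → Q* = 251.8462, P* = 183.1308.
At the floor P = 206.5, quantity demanded = (233.5 − 206.5)/0.2 = 135.
Sellers' marginal cost at Q' = 135: 69.8 + 0.45·135 = 130.55.
ΔQ = 251.8462 − 135 = 116.8462; wedge = 206.5 − 130.55 = 75.95.
Deadweight loss = ½ × 116.8462 × 75.95 = 4437.23.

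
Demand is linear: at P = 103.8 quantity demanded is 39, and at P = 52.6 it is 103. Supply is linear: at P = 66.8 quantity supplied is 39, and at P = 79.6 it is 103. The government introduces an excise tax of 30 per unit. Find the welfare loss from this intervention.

450

Demand slope = (52.6 − 103.8)/(103 − 39) = −0.8, so P = 135 − 0.8Q.
Supply slope = (79.6 − 66.8)/(103 − 39) = 0.2, so P = 59 + 0.2Q.
Competitive equilibrium: 135 − 0.8Q = 59 + 0.2Q → Q* = 76, P* = 74.2.
With the tax, the buyer price exceeds the seller price by 30: (135 − 0.8Q) − (59 + 0.2Q) = 30 → Q' = 46.
ΔQ = 76 − 46 = 30; the wedge equals the tax, 30.
Welfare loss = ½ × 30 × 30 = 450.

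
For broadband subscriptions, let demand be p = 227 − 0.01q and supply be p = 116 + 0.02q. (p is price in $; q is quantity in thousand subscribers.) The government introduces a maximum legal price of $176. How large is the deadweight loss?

Competitive equilibrium: 227 − 0.01q = 116 + 0.02q → q* = 3700, p* = 190.
At the ceiling p = 176, quantity supplied = (176 − 116)/0.02 = 3000.
Willingness to pay at q' = 3000: 227 − 0.01·3000 = 197.
Δq = 3700 − 3000 = 700; wedge = 197 − 176 = 21.
DWL = ½ × 700 × 21 = $7350 thousand.

$7350 thousand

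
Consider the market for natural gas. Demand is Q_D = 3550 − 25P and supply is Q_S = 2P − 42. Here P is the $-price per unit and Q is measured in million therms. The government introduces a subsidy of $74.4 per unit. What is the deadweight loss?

In inverse form: demand P = 142 − 0.04Q, supply P = 21 + 0.5Q.
Competitive equilibrium: 142 − 0.04Q = 21 + 0.5Q → Q* = 224.0741, P* = 133.037.
The subsidy lowers effective supply by 74.4: P = 0.5Q − 53.4.
New quantity: 142 − 0.04Q = 0.5Q − 53.4 → Q' = 361.8519.
Overproduction ΔQ = 361.8519 − 224.0741 = 137.7778; wedge = subsidy = 74.4.
Welfare loss = ½ × 137.7778 × 74.4 = $5125.33 million.

$5125.33 million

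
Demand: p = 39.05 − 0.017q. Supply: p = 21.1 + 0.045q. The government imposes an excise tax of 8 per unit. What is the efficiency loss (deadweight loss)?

Competitive equilibrium: 39.05 − 0.017q = 21.1 + 0.045q → q* = 289.5161, p* = 34.1282.
With the tax, the buyer price exceeds the seller price by 8: (39.05 − 0.017q) − (21.1 + 0.045q) = 8 → q' = 160.4839.
Δq = 289.5161 − 160.4839 = 129.0322; the wedge equals the tax, 8.
DWL = ½ × 129.0322 × 8 = 516.13.

516.13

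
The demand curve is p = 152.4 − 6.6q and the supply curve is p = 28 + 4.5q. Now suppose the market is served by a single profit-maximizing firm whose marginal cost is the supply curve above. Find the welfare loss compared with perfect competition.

96.92

Competitive equilibrium: 152.4 − 6.6q = 28 + 4.5q → q* = 11.20721, p* = 78.43243.
Marginal revenue: MR = 152.4 − 13.2q. Set MR = MC: 152.4 − 13.2q = 28 + 4.5q → q_m = 7.02825.
Price p_m = 152.4 − 6.6·7.02825 = 106.01355; MC(q_m) = 28 + 4.5·7.02825 = 59.62713.
Competitive q* = 11.20721, so Δq = 4.17896; wedge = 106.01355 − 59.62713 = 46.38642.
DWL = ½ × 4.17896 × 46.38642 = 96.92.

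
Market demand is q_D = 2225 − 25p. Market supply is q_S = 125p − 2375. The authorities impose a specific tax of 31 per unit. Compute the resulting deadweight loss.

10010.42

In inverse form: demand p = 89 − 0.04q, supply p = 19 + 0.008q.
Competitive equilibrium: 89 − 0.04q = 19 + 0.008q → q* = 1458.3333, p* = 30.6667.
With the tax, the buyer price exceeds the seller price by 31: (89 − 0.04q) − (19 + 0.008q) = 31 → q' = 812.5.
Δq = 1458.3333 − 812.5 = 645.8333; the wedge equals the tax, 31.
Deadweight loss = ½ × 645.8333 × 31 = 10010.42.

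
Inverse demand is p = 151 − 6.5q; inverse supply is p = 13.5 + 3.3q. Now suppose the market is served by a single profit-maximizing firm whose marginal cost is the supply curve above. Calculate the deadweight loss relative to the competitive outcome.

Competitive equilibrium: 151 − 6.5q = 13.5 + 3.3q → q* = 14.0306, p* = 59.801.
Marginal revenue: MR = 151 − 13q. Set MR = MC: 151 − 13q = 13.5 + 3.3q → q_m = 8.4356.
Price p_m = 151 − 6.5·8.4356 = 96.1686; MC(q_m) = 13.5 + 3.3·8.4356 = 41.3375.
Competitive q* = 14.0306, so Δq = 5.595; wedge = 96.1686 − 41.3375 = 54.8311.
Deadweight loss = ½ × 5.595 × 54.8311 = 153.39.

153.39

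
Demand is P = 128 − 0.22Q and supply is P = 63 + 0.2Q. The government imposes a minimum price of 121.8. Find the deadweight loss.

3364.73

Competitive equilibrium: 128 − 0.22Q = 63 + 0.2Q → Q* = 154.7619, P* = 93.9524.
At the floor P = 121.8, quantity demanded = (128 − 121.8)/0.22 = 28.1818.
Sellers' marginal cost at Q' = 28.1818: 63 + 0.2·28.1818 = 68.6364.
ΔQ = 154.7619 − 28.1818 = 126.5801; wedge = 121.8 − 68.6364 = 53.1636.
Welfare loss = ½ × 126.5801 × 53.1636 = 3364.73.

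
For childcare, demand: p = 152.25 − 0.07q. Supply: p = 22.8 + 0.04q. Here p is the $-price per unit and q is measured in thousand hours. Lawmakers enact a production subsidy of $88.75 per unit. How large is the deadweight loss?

Competitive equilibrium: 152.25 − 0.07q = 22.8 + 0.04q → q* = 1176.8182, p* = 69.8727.
The subsidy lowers effective supply by 88.75: p = 0.04q − 65.95.
New quantity: 152.25 − 0.07q = 0.04q − 65.95 → q' = 1983.6364.
Overproduction Δq = 1983.6364 − 1176.8182 = 806.8182; wedge = subsidy = 88.75.
The triangle = ½ × 806.8182 × 88.75 = $35802.56 thousand.

$35802.56 thousand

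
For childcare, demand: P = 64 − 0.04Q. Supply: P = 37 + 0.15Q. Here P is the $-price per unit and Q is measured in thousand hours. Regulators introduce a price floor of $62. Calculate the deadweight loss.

$805.92 thousand

Competitive equilibrium: 64 − 0.04Q = 37 + 0.15Q → Q* = 142.1053, P* = 58.3158.
At the floor P = 62, quantity demanded = (64 − 62)/0.04 = 50.
Sellers' marginal cost at Q' = 50: 37 + 0.15·50 = 44.5.
ΔQ = 142.1053 − 50 = 92.1053; wedge = 62 − 44.5 = 17.5.
DWL = ½ × 92.1053 × 17.5 = $805.92 thousand.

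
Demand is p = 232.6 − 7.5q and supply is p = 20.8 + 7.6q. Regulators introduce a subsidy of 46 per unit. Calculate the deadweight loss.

Competitive equilibrium: 232.6 − 7.5q = 20.8 + 7.6q → q* = 14.02649, p* = 127.40132.
The subsidy lowers effective supply by 46: p = 7.6q − 25.2.
New quantity: 232.6 − 7.5q = 7.6q − 25.2 → q' = 17.07285.
Overproduction Δq = 17.07285 − 14.02649 = 3.04636; wedge = subsidy = 46.
DWL = ½ × 3.04636 × 46 = 70.07.

70.07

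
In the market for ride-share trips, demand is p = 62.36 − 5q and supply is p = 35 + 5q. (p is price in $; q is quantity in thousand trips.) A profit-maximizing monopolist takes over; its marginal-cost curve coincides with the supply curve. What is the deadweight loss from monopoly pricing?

$4.16 thousand

Competitive equilibrium: 62.36 − 5q = 35 + 5q → q* = 2.736, p* = 48.68.
Marginal revenue: MR = 62.36 − 10q. Set MR = MC: 62.36 − 10q = 35 + 5q → q_m = 1.824.
Price p_m = 62.36 − 5·1.824 = 53.24; MC(q_m) = 35 + 5·1.824 = 44.12.
Competitive q* = 2.736, so Δq = 0.912; wedge = 53.24 − 44.12 = 9.12.
Welfare loss = ½ × 0.912 × 9.12 = $4.16 thousand.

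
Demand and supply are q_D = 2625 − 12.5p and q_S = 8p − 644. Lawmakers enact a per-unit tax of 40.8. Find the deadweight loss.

In inverse form: demand p = 210 − 0.08q, supply p = 80.5 + 0.125q.
Competitive equilibrium: 210 − 0.08q = 80.5 + 0.125q → q* = 631.7073, p* = 159.4634.
With the tax, the buyer price exceeds the seller price by 40.8: (210 − 0.08q) − (80.5 + 0.125q) = 40.8 → q' = 432.6829.
Δq = 631.7073 − 432.6829 = 199.0244; the wedge equals the tax, 40.8.
The triangle = ½ × 199.0244 × 40.8 = 4060.10.

4060.10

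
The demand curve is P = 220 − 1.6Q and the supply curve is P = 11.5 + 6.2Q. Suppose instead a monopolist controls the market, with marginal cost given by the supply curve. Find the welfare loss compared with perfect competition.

Competitive equilibrium: 220 − 1.6Q = 11.5 + 6.2Q → Q* = 26.7308, P* = 177.2308.
Marginal revenue: MR = 220 − 3.2Q. Set MR = MC: 220 − 3.2Q = 11.5 + 6.2Q → Q_m = 22.1809.
Price P_m = 220 − 1.6·22.1809 = 184.5106; MC(Q_m) = 11.5 + 6.2·22.1809 = 149.0216.
Competitive Q* = 26.7308, so ΔQ = 4.5499; wedge = 184.5106 − 149.0216 = 35.489.
Deadweight loss = ½ × 4.5499 × 35.489 = 80.74.

80.74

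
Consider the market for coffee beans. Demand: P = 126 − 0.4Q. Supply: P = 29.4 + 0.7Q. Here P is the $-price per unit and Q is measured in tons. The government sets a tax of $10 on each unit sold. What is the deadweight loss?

$45.45

Competitive equilibrium: 126 − 0.4Q = 29.4 + 0.7Q → Q* = 87.8182, P* = 90.8727.
With the tax, the buyer price exceeds the seller price by 10: (126 − 0.4Q) − (29.4 + 0.7Q) = 10 → Q' = 78.7273.
ΔQ = 87.8182 − 78.7273 = 9.0909; the wedge equals the tax, 10.
The triangle = ½ × 9.0909 × 10 = $45.45.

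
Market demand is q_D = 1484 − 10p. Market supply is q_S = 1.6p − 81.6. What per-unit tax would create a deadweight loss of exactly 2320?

In inverse form: demand p = 148.4 − 0.1q, supply p = 51 + 0.625q.
Competitive equilibrium: 148.4 − 0.1q = 51 + 0.625q → q* = 134.3448, p* = 134.9655.
A tax t gives Δq = t/0.725 and wedge t, so DWL = t²/1.45.
t²/1.45 = 2320 → t² = 3364 → t = 58.

58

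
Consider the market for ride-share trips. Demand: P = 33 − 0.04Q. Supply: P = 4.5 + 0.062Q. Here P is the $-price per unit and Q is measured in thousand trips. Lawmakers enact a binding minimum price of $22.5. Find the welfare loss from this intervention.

Competitive equilibrium: 33 − 0.04Q = 4.5 + 0.062Q → Q* = 279.4118, P* = 21.8235.
At the floor P = 22.5, quantity demanded = (33 − 22.5)/0.04 = 262.5.
Sellers' marginal cost at Q' = 262.5: 4.5 + 0.062·262.5 = 20.775.
ΔQ = 279.4118 − 262.5 = 16.9118; wedge = 22.5 − 20.775 = 1.725.
DWL = ½ × 16.9118 × 1.725 = $14.59 thousand.

$14.59 thousand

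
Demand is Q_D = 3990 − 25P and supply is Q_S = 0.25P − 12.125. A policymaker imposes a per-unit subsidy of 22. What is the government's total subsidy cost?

724.80

In inverse form: demand P = 159.6 − 0.04Q, supply P = 48.5 + 4Q.
Competitive equilibrium: 159.6 − 0.04Q = 48.5 + 4Q → Q* = 27.5, P* = 158.5.
The subsidy lowers effective supply by 22: P = 26.5 + 4Q.
New quantity: 159.6 − 0.04Q = 26.5 + 4Q → Q' = 32.9455.
Total subsidy cost = 22 × 32.9455 = 724.80.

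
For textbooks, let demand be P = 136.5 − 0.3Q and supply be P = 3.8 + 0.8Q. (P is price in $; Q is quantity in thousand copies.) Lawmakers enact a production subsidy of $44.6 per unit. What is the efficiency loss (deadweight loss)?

Competitive equilibrium: 136.5 − 0.3Q = 3.8 + 0.8Q → Q* = 120.6364, P* = 100.3091.
The subsidy lowers effective supply by 44.6: P = 0.8Q − 40.8.
New quantity: 136.5 − 0.3Q = 0.8Q − 40.8 → Q' = 161.1818.
Overproduction ΔQ = 161.1818 − 120.6364 = 40.5454; wedge = subsidy = 44.6.
The triangle = ½ × 40.5454 × 44.6 = $904.16 thousand.

$904.16 thousand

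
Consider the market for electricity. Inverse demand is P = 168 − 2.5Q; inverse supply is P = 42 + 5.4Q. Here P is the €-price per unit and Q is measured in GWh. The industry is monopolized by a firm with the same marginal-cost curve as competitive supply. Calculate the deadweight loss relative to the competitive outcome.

€58.06

Competitive equilibrium: 168 − 2.5Q = 42 + 5.4Q → Q* = 15.9494, P* = 128.1266.
Marginal revenue: MR = 168 − 5Q. Set MR = MC: 168 − 5Q = 42 + 5.4Q → Q_m = 12.1154.
Price P_m = 168 − 2.5·12.1154 = 137.7115; MC(Q_m) = 42 + 5.4·12.1154 = 107.4232.
Competitive Q* = 15.9494, so ΔQ = 3.834; wedge = 137.7115 − 107.4232 = 30.2883.
Deadweight loss = ½ × 3.834 × 30.2883 = €58.06.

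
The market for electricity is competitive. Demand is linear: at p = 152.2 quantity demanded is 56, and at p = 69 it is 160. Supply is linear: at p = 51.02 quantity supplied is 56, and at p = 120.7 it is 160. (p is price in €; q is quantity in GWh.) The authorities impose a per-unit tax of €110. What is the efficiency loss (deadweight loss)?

€4115.65

Demand slope = (69 − 152.2)/(160 − 56) = −0.8, so p = 197 − 0.8q.
Supply slope = (120.7 − 51.02)/(160 − 56) = 0.67, so p = 13.5 + 0.67q.
Competitive equilibrium: 197 − 0.8q = 13.5 + 0.67q → q* = 124.82993, p* = 97.13605.
With the tax, the buyer price exceeds the seller price by 110: (197 − 0.8q) − (13.5 + 0.67q) = 110 → q' = 50.
Δq = 124.82993 − 50 = 74.82993; the wedge equals the tax, 110.
DWL = ½ × 74.82993 × 110 = €4115.65.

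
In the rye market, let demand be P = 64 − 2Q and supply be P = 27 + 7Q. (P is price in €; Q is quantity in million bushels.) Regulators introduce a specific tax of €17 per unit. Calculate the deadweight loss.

€16.06 million

Competitive equilibrium: 64 − 2Q = 27 + 7Q → Q* = 4.1111, P* = 55.7778.
With the tax, the buyer price exceeds the seller price by 17: (64 − 2Q) − (27 + 7Q) = 17 → Q' = 2.2222.
ΔQ = 4.1111 − 2.2222 = 1.8889; the wedge equals the tax, 17.
Welfare loss = ½ × 1.8889 × 17 = €16.06 million.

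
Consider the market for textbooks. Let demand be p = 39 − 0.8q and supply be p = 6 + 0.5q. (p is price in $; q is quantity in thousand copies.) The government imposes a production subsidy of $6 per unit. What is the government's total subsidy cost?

Competitive equilibrium: 39 − 0.8q = 6 + 0.5q → q* = 25.3846, p* = 18.6923.
The subsidy lowers effective supply by 6: p = 0 + 0.5q.
New quantity: 39 − 0.8q = 0 + 0.5q → q' = 30.
Total subsidy cost = 6 × 30 = $180 thousand.

$180 thousand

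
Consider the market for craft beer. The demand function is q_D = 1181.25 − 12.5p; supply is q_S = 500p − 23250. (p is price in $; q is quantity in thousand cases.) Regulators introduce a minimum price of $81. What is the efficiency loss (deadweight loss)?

$7116.32 thousand

In inverse form: demand p = 94.5 − 0.08q, supply p = 46.5 + 0.002q.
Competitive equilibrium: 94.5 − 0.08q = 46.5 + 0.002q → q* = 585.3659, p* = 47.6707.
At the floor p = 81, quantity demanded = (94.5 − 81)/0.08 = 168.75.
Sellers' marginal cost at q' = 168.75: 46.5 + 0.002·168.75 = 46.8375.
Δq = 585.3659 − 168.75 = 416.6159; wedge = 81 − 46.8375 = 34.1625.
Welfare loss = ½ × 416.6159 × 34.1625 = $7116.32 thousand.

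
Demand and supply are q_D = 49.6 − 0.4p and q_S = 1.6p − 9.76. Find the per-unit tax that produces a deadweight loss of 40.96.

In inverse form: demand p = 124 − 2.5q, supply p = 6.1 + 0.625q.
Competitive equilibrium: 124 − 2.5q = 6.1 + 0.625q → q* = 37.728, p* = 29.68.
A tax t gives Δq = t/3.125 and wedge t, so DWL = t²/6.25.
t²/6.25 = 40.96 → t² = 256 → t = 16.

16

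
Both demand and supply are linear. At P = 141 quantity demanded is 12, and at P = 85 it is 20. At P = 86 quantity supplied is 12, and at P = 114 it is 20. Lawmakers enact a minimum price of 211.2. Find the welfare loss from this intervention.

Demand slope = (85 − 141)/(20 − 12) = −7, so P = 225 − 7Q.
Supply slope = (114 − 86)/(20 − 12) = 3.5, so P = 44 + 3.5Q.
Competitive equilibrium: 225 − 7Q = 44 + 3.5Q → Q* = 17.2381, P* = 104.33333.
At the floor P = 211.2, quantity demanded = (225 − 211.2)/7 = 1.97143.
Sellers' marginal cost at Q' = 1.97143: 44 + 3.5·1.97143 = 50.90001.
ΔQ = 17.2381 − 1.97143 = 15.26667; wedge = 211.2 − 50.90001 = 160.29999.
Welfare loss = ½ × 15.26667 × 160.29999 = 1223.62.

1223.62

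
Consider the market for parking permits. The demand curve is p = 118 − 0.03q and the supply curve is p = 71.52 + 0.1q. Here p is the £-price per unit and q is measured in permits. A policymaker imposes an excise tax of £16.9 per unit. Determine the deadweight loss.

Competitive equilibrium: 118 − 0.03q = 71.52 + 0.1q → q* = 357.5385, p* = 107.2738.
With the tax, the buyer price exceeds the seller price by 16.9: (118 − 0.03q) − (71.52 + 0.1q) = 16.9 → q' = 227.5385.
Δq = 357.5385 − 227.5385 = 130; the wedge equals the tax, 16.9.
DWL = ½ × 130 × 16.9 = £1098.50.

£1098.50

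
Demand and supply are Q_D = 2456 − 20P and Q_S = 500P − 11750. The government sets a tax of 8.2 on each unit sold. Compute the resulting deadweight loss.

In inverse form: demand P = 122.8 − 0.05Q, supply P = 23.5 + 0.002Q.
Competitive equilibrium: 122.8 − 0.05Q = 23.5 + 0.002Q → Q* = 1909.6154, P* = 27.3192.
With the tax, the buyer price exceeds the seller price by 8.2: (122.8 − 0.05Q) − (23.5 + 0.002Q) = 8.2 → Q' = 1751.9231.
ΔQ = 1909.6154 − 1751.9231 = 157.6923; the wedge equals the tax, 8.2.
Deadweight loss = ½ × 157.6923 × 8.2 = 646.54.

646.54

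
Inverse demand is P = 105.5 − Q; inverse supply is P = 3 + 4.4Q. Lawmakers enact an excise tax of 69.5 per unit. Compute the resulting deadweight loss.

447.25

Competitive equilibrium: 105.5 − Q = 3 + 4.4Q → Q* = 18.9815, P* = 86.5185.
With the tax, the buyer price exceeds the seller price by 69.5: (105.5 − Q) − (3 + 4.4Q) = 69.5 → Q' = 6.1111.
ΔQ = 18.9815 − 6.1111 = 12.8704; the wedge equals the tax, 69.5.
Deadweight loss = ½ × 12.8704 × 69.5 = 447.25.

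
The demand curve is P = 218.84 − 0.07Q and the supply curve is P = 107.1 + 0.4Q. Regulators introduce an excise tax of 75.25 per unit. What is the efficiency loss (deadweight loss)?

6024

Competitive equilibrium: 218.84 − 0.07Q = 107.1 + 0.4Q → Q* = 237.7447, P* = 202.1979.
With the tax, the buyer price exceeds the seller price by 75.25: (218.84 − 0.07Q) − (107.1 + 0.4Q) = 75.25 → Q' = 77.6383.
ΔQ = 237.7447 − 77.6383 = 160.1064; the wedge equals the tax, 75.25.
DWL = ½ × 160.1064 × 75.25 = 6024.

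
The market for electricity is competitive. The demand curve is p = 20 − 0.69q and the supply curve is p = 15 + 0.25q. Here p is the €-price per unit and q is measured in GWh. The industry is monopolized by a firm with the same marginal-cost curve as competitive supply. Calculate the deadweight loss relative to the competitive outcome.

Competitive equilibrium: 20 − 0.69q = 15 + 0.25q → q* = 5.3191, p* = 16.3298.
Marginal revenue: MR = 20 − 1.38q. Set MR = MC: 20 − 1.38q = 15 + 0.25q → q_m = 3.0675.
Price p_m = 20 − 0.69·3.0675 = 17.8834; MC(q_m) = 15 + 0.25·3.0675 = 15.7669.
Competitive q* = 5.3191, so Δq = 2.2516; wedge = 17.8834 − 15.7669 = 2.1165.
Welfare loss = ½ × 2.2516 × 2.1165 = €2.38.

€2.38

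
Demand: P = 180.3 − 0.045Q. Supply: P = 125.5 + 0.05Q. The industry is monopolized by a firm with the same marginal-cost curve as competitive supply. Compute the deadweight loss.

1632.96

Competitive equilibrium: 180.3 − 0.045Q = 125.5 + 0.05Q → Q* = 576.8421, P* = 154.3421.
Marginal revenue: MR = 180.3 − 0.09Q. Set MR = MC: 180.3 − 0.09Q = 125.5 + 0.05Q → Q_m = 391.4286.
Price P_m = 180.3 − 0.045·391.4286 = 162.6857; MC(Q_m) = 125.5 + 0.05·391.4286 = 145.0714.
Competitive Q* = 576.8421, so ΔQ = 185.4135; wedge = 162.6857 − 145.0714 = 17.6143.
Welfare loss = ½ × 185.4135 × 17.6143 = 1632.96.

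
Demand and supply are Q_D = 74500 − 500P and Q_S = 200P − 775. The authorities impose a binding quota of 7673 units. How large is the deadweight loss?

596894.24

In inverse form: demand P = 149 − 0.002Q, supply P = 3.875 + 0.005Q.
Competitive equilibrium: 149 − 0.002Q = 3.875 + 0.005Q → Q* = 20732.1429, P* = 107.5357.
At Q = 7673: demand price = 149 − 0.002·7673 = 133.654; supply price = 3.875 + 0.005·7673 = 42.24.
ΔQ = 20732.1429 − 7673 = 13059.1429; wedge = 133.654 − 42.24 = 91.414.
Deadweight loss = ½ × 13059.1429 × 91.414 = 596894.24.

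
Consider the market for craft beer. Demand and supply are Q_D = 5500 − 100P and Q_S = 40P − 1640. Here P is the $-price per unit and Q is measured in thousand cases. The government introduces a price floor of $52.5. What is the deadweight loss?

$393.75 thousand

In inverse form: demand P = 55 − 0.01Q, supply P = 41 + 0.025Q.
Competitive equilibrium: 55 − 0.01Q = 41 + 0.025Q → Q* = 400, P* = 51.
At the floor P = 52.5, quantity demanded = (55 − 52.5)/0.01 = 250.
Sellers' marginal cost at Q' = 250: 41 + 0.025·250 = 47.25.
ΔQ = 400 − 250 = 150; wedge = 52.5 − 47.25 = 5.25.
Deadweight loss = ½ × 150 × 5.25 = $393.75 thousand.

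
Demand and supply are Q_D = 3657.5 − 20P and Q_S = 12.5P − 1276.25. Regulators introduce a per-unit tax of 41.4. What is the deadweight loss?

6592.15

In inverse form: demand P = 182.875 − 0.05Q, supply P = 102.1 + 0.08Q.
Competitive equilibrium: 182.875 − 0.05Q = 102.1 + 0.08Q → Q* = 621.34615, P* = 151.80769.
With the tax, the buyer price exceeds the seller price by 41.4: (182.875 − 0.05Q) − (102.1 + 0.08Q) = 41.4 → Q' = 302.88462.
ΔQ = 621.34615 − 302.88462 = 318.46153; the wedge equals the tax, 41.4.
Welfare loss = ½ × 318.46153 × 41.4 = 6592.15.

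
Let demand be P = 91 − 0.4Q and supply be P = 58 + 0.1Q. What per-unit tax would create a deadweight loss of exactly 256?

16

Competitive equilibrium: 91 − 0.4Q = 58 + 0.1Q → Q* = 66, P* = 64.6.
A tax t gives ΔQ = t/0.5 and wedge t, so DWL = t²/1.
t²/1 = 256 → t² = 256 → t = 16.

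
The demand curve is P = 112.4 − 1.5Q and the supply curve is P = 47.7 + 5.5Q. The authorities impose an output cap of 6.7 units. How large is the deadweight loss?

22.63

Competitive equilibrium: 112.4 − 1.5Q = 47.7 + 5.5Q → Q* = 9.2429, P* = 98.5357.
At Q = 6.7: demand price = 112.4 − 1.5·6.7 = 102.35; supply price = 47.7 + 5.5·6.7 = 84.55.
ΔQ = 9.2429 − 6.7 = 2.5429; wedge = 102.35 − 84.55 = 17.8.
The triangle = ½ × 2.5429 × 17.8 = 22.63.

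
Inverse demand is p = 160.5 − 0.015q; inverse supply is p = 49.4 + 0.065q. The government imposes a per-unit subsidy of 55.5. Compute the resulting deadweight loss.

Competitive equilibrium: 160.5 − 0.015q = 49.4 + 0.065q → q* = 1388.75, p* = 139.6688.
The subsidy lowers effective supply by 55.5: p = 0.065q − 6.1.
New quantity: 160.5 − 0.015q = 0.065q − 6.1 → q' = 2082.5.
Overproduction Δq = 2082.5 − 1388.75 = 693.75; wedge = subsidy = 55.5.
Welfare loss = ½ × 693.75 × 55.5 = 19251.56.

19251.56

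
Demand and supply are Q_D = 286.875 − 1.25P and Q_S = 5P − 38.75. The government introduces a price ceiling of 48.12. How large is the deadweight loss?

198.005

In inverse form: demand P = 229.5 − 0.8Q, supply P = 7.75 + 0.2Q.
Competitive equilibrium: 229.5 − 0.8Q = 7.75 + 0.2Q → Q* = 221.75, P* = 52.1.
At the ceiling P = 48.12, quantity supplied = (48.12 − 7.75)/0.2 = 201.85.
Willingness to pay at Q' = 201.85: 229.5 − 0.8·201.85 = 68.02.
ΔQ = 221.75 − 201.85 = 19.9; wedge = 68.02 − 48.12 = 19.9.
Deadweight loss = ½ × 19.9 × 19.9 = 198.005.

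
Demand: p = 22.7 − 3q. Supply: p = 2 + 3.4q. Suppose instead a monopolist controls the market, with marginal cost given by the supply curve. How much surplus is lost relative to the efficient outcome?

Competitive equilibrium: 22.7 − 3q = 2 + 3.4q → q* = 3.2344, p* = 12.9969.
Marginal revenue: MR = 22.7 − 6q. Set MR = MC: 22.7 − 6q = 2 + 3.4q → q_m = 2.2021.
Price p_m = 22.7 − 3·2.2021 = 16.0937; MC(q_m) = 2 + 3.4·2.2021 = 9.4871.
Competitive q* = 3.2344, so Δq = 1.0323; wedge = 16.0937 − 9.4871 = 6.6066.
Deadweight loss = ½ × 1.0323 × 6.6066 = 3.41.

3.41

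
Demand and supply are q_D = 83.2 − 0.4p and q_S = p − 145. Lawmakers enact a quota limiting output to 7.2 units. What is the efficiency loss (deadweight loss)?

In inverse form: demand p = 208 − 2.5q, supply p = 145 + q.
Competitive equilibrium: 208 − 2.5q = 145 + q → q* = 18, p* = 163.
At q = 7.2: demand price = 208 − 2.5·7.2 = 190; supply price = 145 + 1·7.2 = 152.2.
Δq = 18 − 7.2 = 10.8; wedge = 190 − 152.2 = 37.8.
Deadweight loss = ½ × 10.8 × 37.8 = 204.12.

204.12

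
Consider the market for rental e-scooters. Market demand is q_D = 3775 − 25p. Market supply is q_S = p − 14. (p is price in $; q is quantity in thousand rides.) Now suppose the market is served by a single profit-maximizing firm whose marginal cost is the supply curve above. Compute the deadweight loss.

In inverse form: demand p = 151 − 0.04q, supply p = 14 + q.
Competitive equilibrium: 151 − 0.04q = 14 + q → q* = 131.7308, p* = 145.7308.
Marginal revenue: MR = 151 − 0.08q. Set MR = MC: 151 − 0.08q = 14 + q → q_m = 126.8519.
Price p_m = 151 − 0.04·126.8519 = 145.9259; MC(q_m) = 14 + 1·126.8519 = 140.8519.
Competitive q* = 131.7308, so Δq = 4.8789; wedge = 145.9259 − 140.8519 = 5.074.
DWL = ½ × 4.8789 × 5.074 = $12.38 thousand.

$12.38 thousand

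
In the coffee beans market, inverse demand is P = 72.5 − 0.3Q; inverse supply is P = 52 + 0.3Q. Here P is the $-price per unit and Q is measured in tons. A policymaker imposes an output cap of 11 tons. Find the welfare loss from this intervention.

$161.01

Competitive equilibrium: 72.5 − 0.3Q = 52 + 0.3Q → Q* = 34.1667, P* = 62.25.
At Q = 11: demand price = 72.5 − 0.3·11 = 69.2; supply price = 52 + 0.3·11 = 55.3.
ΔQ = 34.1667 − 11 = 23.1667; wedge = 69.2 − 55.3 = 13.9.
Deadweight loss = ½ × 23.1667 × 13.9 = $161.01.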